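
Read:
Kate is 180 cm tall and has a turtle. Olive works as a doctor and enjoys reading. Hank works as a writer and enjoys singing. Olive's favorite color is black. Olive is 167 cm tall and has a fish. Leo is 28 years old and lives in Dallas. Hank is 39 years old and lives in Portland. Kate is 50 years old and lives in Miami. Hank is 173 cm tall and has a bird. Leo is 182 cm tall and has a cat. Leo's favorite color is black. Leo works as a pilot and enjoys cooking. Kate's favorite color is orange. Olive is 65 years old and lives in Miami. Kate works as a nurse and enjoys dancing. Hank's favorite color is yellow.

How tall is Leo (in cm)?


Leo is 182 cm tall

182


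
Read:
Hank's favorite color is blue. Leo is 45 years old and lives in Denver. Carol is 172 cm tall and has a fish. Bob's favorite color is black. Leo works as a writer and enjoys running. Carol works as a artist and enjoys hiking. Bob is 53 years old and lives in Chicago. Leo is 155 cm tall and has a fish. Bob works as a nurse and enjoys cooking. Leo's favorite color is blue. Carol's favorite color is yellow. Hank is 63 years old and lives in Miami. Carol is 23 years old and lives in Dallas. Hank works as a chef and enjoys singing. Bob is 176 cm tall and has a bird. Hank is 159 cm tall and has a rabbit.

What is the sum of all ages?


63+53+45+23 = 184

184


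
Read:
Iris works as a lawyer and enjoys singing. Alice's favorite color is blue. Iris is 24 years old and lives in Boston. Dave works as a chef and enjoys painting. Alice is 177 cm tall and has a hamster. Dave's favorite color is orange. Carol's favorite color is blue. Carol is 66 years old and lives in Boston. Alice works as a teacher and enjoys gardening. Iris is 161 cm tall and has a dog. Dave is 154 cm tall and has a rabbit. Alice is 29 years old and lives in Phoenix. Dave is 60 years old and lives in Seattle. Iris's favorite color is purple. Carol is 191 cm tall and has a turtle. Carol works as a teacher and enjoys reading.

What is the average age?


Sum=179, n=4, avg=44.75

44.75


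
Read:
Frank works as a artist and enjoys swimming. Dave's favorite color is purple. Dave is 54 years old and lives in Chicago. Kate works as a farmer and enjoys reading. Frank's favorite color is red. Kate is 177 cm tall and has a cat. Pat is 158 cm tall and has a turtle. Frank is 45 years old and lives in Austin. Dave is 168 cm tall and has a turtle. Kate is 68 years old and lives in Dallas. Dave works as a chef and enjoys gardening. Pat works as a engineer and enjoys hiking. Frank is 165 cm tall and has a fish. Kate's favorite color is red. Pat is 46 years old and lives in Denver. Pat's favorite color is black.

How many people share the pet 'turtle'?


Count: 2

2


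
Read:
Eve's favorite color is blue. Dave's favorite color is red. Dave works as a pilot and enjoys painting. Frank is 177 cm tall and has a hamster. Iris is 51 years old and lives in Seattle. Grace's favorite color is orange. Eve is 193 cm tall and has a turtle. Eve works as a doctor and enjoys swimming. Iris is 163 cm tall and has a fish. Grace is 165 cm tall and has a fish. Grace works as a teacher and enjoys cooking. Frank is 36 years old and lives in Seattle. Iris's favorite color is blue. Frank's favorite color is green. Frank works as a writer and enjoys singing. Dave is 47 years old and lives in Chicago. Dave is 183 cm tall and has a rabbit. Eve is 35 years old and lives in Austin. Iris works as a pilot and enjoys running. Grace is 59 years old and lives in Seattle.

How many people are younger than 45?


Filter: 2

2


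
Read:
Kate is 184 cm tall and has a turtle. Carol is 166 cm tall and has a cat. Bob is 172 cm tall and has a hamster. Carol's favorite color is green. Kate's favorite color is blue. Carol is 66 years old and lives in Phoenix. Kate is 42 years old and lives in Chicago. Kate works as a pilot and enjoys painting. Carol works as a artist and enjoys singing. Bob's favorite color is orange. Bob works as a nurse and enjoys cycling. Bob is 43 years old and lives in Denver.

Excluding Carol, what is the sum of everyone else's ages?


Sum (excluding Carol): 85

85


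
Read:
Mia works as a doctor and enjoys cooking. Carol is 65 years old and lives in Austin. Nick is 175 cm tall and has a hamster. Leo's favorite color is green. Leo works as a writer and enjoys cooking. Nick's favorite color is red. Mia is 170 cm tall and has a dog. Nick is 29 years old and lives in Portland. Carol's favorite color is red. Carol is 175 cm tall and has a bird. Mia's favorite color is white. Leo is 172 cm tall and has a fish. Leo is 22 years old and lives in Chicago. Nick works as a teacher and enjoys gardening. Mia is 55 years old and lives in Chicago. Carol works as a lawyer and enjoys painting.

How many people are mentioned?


People: Carol, Nick, Mia, Leo. Count = 4

4


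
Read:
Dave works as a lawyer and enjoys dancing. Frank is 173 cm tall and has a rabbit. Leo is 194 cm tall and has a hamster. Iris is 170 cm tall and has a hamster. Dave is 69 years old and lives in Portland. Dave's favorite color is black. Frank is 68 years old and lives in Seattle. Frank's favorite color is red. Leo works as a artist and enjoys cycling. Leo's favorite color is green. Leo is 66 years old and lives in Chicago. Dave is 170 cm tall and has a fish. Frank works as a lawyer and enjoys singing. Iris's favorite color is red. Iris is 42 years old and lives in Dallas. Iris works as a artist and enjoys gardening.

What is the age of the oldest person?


Oldest: Dave at 69

69


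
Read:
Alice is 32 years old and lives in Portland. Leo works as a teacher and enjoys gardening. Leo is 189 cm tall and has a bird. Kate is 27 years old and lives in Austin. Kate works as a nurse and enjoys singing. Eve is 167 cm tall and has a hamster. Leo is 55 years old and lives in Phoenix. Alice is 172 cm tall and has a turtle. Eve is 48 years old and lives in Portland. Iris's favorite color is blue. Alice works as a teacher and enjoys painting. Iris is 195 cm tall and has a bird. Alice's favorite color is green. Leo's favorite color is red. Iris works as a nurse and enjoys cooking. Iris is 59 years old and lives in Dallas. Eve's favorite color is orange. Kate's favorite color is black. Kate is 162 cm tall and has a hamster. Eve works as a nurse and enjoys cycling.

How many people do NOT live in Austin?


Not in Austin: 4

4


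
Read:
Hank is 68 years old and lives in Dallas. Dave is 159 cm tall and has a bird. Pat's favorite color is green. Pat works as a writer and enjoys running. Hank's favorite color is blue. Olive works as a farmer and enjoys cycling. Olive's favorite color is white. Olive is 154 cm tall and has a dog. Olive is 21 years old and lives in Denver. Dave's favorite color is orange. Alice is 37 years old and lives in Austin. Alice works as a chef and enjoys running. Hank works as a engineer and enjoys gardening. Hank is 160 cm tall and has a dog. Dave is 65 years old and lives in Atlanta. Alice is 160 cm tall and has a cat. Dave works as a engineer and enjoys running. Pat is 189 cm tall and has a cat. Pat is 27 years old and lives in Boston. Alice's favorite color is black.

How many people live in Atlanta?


Count in Atlanta: 1

1


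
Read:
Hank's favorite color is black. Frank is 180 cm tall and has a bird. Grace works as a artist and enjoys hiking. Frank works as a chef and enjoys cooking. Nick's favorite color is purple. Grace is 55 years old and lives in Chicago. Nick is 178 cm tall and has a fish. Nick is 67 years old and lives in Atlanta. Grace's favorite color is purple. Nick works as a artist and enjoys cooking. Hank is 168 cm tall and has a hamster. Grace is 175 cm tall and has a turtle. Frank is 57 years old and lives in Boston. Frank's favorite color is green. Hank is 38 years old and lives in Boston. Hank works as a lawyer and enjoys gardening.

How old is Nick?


Nick is 67 years old

67


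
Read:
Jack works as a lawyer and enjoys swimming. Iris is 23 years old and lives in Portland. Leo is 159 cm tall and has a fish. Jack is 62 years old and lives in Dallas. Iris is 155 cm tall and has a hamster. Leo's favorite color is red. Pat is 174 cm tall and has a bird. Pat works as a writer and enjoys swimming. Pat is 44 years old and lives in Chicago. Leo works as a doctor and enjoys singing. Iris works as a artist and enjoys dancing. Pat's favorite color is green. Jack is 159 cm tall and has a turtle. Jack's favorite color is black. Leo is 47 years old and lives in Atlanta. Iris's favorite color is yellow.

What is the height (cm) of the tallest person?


Tallest: Pat at 174 cm

174


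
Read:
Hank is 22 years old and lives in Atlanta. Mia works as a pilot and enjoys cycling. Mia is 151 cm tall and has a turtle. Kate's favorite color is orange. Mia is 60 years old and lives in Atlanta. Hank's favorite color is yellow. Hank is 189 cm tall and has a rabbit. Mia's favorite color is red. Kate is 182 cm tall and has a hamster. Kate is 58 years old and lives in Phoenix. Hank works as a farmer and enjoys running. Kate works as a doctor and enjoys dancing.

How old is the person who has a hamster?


Person with hamster is Kate, age 58

58


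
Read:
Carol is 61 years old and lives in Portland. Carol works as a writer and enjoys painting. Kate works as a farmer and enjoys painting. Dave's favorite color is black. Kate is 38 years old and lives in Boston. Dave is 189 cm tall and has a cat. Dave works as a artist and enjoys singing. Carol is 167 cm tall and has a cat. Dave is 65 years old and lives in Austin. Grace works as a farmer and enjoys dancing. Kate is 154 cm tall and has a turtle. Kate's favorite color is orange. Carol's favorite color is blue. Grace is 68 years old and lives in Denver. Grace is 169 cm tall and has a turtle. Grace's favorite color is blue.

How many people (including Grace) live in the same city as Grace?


Grace lives in Denver. Count = 1

1


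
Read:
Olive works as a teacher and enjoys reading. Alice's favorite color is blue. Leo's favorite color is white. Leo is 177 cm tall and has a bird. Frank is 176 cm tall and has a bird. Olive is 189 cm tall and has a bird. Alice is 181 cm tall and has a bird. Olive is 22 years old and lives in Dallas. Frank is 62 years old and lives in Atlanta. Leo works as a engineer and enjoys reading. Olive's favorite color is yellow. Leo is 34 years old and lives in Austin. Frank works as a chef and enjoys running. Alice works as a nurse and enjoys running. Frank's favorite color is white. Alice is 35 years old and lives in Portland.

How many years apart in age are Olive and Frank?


22 vs 62, diff = 40

40


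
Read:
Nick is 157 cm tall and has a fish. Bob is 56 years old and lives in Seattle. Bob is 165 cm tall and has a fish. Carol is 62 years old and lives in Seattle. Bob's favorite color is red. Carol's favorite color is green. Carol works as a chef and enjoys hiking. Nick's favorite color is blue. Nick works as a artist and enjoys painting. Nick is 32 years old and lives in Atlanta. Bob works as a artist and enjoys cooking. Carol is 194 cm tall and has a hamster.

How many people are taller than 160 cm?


Taller than 160: 2

2


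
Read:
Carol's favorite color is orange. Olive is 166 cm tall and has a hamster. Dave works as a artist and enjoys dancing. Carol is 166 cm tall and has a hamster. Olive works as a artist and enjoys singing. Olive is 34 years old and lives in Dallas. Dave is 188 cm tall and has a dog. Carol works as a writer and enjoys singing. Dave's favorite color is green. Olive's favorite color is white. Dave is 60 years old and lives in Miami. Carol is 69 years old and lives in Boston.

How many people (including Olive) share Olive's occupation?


Olive is a artist. Count = 2

2


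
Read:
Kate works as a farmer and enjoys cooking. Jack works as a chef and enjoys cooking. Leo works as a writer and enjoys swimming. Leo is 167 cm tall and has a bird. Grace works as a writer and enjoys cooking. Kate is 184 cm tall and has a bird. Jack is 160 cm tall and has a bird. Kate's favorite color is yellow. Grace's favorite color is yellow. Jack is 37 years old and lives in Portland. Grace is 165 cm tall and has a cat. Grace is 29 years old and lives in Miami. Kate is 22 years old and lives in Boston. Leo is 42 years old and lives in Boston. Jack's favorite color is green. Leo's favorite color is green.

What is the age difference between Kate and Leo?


|22 - 42| = 20

20


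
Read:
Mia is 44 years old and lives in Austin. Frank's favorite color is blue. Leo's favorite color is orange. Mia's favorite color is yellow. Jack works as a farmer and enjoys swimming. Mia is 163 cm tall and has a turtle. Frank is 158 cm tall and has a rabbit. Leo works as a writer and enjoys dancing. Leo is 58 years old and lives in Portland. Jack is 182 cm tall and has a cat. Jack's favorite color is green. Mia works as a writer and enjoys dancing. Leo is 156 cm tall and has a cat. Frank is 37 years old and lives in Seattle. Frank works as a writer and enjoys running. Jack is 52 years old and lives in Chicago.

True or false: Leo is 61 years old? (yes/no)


Leo is actually 58. no

no


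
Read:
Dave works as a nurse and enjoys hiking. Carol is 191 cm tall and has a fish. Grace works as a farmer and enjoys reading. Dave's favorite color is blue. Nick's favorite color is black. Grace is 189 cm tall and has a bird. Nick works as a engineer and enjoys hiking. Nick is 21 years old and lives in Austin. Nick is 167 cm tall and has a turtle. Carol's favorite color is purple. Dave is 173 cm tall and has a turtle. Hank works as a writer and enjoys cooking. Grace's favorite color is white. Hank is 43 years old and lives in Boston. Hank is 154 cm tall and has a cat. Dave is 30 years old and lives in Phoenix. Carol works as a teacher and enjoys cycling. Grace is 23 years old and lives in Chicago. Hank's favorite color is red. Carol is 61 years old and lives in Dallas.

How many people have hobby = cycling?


Count: 1

1


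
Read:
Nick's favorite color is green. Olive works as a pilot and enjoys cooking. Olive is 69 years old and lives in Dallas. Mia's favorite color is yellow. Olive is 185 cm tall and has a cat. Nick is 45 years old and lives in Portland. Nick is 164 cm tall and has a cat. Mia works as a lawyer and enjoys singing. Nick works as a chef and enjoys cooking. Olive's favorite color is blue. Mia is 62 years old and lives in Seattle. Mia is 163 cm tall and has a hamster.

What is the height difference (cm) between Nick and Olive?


|164 - 185| = 21

21


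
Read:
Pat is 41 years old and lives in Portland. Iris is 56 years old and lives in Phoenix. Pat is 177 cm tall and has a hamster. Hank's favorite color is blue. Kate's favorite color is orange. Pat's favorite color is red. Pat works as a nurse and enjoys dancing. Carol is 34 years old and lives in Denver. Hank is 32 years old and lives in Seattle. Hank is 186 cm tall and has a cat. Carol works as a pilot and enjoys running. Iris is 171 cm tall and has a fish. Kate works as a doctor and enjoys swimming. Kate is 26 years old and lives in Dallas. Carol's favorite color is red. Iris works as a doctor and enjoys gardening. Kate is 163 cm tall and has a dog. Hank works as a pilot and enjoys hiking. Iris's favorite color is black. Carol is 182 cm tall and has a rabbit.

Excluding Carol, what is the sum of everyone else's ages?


Sum (excluding Carol): 155

155


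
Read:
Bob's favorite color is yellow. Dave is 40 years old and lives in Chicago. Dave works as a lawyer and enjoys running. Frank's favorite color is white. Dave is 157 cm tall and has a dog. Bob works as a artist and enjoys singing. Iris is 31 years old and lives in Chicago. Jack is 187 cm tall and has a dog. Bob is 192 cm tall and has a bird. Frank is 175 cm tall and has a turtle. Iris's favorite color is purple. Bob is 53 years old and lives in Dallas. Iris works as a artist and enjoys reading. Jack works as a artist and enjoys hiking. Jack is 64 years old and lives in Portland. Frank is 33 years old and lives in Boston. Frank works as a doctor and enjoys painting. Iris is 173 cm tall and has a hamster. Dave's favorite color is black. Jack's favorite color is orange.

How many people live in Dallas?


Count in Dallas: 1

1


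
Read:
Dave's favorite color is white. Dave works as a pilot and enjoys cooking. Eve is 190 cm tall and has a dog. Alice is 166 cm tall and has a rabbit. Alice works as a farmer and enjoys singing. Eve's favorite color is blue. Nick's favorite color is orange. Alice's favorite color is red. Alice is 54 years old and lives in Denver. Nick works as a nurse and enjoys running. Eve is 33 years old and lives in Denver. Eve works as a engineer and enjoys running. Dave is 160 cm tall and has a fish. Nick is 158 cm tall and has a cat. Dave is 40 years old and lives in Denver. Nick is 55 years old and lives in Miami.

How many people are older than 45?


Filter: 2

2


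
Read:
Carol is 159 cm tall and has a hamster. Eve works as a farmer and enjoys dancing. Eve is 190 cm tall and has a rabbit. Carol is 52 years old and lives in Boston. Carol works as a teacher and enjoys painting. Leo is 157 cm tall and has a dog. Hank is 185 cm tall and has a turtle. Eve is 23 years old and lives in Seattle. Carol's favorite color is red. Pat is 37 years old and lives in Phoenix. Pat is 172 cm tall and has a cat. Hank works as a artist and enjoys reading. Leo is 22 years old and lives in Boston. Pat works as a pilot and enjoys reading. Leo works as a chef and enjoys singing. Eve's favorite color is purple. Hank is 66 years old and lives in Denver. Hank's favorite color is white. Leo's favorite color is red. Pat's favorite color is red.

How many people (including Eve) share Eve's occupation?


Eve is a farmer. Count = 1

1


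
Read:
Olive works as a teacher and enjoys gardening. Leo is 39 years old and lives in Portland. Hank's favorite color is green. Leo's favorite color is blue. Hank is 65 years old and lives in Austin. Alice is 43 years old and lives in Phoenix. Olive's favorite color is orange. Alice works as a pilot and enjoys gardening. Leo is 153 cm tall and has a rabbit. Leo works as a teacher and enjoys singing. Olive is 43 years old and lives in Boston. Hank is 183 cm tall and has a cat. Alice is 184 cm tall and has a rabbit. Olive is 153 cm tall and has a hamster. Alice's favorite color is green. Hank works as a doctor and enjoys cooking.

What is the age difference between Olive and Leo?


|43 - 39| = 4

4


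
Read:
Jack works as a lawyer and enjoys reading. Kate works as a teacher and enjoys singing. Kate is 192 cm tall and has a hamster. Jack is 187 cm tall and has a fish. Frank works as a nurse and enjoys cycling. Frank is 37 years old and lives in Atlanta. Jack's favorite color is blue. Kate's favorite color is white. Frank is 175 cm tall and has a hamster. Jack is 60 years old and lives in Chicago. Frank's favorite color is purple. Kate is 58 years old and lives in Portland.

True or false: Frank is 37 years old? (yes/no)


Frank is actually 37. yes

yes


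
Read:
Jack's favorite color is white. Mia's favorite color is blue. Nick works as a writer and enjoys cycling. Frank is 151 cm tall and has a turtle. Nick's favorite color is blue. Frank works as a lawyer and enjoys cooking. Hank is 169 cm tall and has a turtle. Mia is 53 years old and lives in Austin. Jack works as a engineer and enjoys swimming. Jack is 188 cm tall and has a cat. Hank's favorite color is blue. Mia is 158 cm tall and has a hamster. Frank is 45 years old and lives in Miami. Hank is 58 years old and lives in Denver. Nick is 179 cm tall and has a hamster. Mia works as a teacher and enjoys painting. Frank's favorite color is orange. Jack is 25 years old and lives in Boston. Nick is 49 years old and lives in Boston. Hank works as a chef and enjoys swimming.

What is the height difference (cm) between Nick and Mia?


|179 - 158| = 21

21


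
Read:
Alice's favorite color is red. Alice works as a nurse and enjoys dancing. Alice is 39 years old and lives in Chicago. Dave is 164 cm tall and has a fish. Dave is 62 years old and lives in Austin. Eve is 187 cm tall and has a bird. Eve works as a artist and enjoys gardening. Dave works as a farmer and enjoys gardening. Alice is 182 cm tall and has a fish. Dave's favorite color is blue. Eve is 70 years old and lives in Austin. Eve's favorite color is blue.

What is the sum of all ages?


62+39+70 = 171

171


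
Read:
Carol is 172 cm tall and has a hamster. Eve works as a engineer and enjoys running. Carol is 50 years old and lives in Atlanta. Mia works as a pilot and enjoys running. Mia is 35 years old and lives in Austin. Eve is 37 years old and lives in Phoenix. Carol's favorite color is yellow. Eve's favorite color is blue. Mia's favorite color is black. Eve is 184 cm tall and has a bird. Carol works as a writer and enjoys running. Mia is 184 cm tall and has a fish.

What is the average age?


Sum=122, n=3, avg=40.67

40.67


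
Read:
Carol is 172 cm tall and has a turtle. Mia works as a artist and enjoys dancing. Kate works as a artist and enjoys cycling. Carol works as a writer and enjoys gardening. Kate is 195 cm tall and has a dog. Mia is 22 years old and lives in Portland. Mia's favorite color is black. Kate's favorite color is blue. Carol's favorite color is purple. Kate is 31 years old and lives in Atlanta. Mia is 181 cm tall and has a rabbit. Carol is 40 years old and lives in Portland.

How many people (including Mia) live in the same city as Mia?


Mia lives in Portland. Count = 2

2


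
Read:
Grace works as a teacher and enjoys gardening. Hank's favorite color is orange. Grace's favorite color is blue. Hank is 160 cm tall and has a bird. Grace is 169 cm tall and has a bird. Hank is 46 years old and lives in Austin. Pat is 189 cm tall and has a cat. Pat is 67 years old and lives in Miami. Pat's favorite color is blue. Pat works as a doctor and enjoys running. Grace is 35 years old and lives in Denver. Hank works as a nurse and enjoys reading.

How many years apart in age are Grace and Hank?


35 vs 46, diff = 11

11


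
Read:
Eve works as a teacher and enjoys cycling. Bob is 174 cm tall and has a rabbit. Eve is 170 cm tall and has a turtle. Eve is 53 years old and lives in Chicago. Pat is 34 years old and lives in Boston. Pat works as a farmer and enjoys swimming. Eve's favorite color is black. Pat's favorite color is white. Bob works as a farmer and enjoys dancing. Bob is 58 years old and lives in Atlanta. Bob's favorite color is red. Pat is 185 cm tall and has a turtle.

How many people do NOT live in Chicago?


Not in Chicago: 2

2


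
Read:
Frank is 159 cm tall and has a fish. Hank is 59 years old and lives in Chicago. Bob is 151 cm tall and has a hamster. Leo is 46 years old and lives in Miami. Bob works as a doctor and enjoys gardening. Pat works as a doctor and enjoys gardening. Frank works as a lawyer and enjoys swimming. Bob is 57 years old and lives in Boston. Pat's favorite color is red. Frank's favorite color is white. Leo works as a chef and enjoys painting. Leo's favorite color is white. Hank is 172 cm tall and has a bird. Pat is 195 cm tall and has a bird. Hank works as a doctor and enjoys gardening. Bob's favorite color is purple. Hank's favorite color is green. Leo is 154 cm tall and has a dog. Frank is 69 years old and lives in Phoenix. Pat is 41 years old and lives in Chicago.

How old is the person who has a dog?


Person with dog is Leo, age 46

46


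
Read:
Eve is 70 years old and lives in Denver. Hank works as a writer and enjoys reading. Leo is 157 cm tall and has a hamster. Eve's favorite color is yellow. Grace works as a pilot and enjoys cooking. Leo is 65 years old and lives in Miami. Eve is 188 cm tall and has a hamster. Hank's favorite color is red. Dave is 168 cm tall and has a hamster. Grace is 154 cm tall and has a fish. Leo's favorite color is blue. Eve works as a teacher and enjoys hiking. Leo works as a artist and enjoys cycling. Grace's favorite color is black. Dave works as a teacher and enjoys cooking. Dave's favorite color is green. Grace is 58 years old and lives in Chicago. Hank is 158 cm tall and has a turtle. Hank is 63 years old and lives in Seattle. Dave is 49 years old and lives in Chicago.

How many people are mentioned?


People: Leo, Dave, Eve, Grace, Hank. Count = 5

5


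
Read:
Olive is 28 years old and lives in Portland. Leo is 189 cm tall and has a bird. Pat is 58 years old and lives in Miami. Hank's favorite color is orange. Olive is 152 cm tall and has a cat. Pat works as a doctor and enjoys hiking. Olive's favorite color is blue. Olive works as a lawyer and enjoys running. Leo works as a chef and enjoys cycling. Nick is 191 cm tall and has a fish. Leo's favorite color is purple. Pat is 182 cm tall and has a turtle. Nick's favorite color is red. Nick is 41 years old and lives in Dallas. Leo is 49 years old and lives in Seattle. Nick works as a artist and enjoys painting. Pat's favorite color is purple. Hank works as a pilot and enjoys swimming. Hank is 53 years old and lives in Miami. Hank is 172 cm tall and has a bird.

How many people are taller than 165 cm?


Taller than 165: 4

4


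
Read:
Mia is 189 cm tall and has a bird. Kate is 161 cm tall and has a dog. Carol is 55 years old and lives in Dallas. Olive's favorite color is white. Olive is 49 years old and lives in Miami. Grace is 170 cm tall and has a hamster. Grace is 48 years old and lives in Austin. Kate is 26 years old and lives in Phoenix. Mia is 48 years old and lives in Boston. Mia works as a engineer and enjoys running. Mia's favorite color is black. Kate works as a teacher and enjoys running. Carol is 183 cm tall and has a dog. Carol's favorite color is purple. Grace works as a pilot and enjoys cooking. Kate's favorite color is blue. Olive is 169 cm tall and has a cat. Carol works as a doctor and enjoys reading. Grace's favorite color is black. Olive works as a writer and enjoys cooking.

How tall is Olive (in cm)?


Olive is 169 cm tall

169


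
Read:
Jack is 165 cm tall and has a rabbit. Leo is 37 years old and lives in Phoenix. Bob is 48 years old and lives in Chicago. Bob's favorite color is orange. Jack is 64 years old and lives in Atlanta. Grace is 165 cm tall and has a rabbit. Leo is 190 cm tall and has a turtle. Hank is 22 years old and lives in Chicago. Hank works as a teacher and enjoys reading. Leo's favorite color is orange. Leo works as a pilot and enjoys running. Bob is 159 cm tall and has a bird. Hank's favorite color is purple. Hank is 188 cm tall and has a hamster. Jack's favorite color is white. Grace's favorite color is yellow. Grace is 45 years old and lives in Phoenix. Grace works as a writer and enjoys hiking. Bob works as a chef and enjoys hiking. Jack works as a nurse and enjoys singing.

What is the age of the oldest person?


Oldest: Jack at 64

64


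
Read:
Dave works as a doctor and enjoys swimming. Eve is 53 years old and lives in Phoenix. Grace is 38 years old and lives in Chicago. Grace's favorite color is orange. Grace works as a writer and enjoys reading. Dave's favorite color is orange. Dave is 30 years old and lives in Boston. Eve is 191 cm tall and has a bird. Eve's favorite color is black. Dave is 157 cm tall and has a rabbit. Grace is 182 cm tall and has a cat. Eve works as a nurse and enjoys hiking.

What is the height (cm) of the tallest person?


Tallest: Eve at 191 cm

191


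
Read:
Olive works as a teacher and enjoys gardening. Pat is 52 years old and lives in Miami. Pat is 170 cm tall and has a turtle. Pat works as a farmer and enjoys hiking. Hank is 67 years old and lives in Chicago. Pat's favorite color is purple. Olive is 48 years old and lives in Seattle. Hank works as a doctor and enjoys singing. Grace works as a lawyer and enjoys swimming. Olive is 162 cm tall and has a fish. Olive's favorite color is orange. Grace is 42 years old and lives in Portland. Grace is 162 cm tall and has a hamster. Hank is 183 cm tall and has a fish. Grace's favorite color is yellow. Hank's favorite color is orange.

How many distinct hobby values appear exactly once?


Unique hobby values: 4

4


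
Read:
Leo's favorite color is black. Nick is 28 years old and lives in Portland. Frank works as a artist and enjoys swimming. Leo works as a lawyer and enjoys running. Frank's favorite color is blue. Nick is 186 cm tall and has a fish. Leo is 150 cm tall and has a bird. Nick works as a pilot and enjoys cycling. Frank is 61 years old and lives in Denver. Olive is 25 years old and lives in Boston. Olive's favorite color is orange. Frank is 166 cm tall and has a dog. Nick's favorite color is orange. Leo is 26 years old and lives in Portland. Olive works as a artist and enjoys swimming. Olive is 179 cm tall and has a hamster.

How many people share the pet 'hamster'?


Count: 1

1


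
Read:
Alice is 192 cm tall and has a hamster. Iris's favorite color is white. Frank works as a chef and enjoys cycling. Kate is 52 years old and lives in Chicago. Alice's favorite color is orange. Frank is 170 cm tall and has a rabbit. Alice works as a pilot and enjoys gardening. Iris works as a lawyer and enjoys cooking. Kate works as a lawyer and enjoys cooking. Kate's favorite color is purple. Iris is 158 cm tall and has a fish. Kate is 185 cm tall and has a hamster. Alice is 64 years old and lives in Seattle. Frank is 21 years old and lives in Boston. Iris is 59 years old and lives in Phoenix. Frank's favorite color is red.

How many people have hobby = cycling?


Count: 1

1


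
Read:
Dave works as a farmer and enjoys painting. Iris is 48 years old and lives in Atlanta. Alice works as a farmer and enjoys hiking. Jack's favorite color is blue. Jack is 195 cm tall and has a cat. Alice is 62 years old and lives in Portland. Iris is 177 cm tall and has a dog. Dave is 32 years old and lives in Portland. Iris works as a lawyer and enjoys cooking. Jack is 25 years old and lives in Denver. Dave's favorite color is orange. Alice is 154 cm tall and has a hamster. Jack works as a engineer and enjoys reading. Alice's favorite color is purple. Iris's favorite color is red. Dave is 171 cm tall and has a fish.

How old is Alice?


Alice is 62 years old

62


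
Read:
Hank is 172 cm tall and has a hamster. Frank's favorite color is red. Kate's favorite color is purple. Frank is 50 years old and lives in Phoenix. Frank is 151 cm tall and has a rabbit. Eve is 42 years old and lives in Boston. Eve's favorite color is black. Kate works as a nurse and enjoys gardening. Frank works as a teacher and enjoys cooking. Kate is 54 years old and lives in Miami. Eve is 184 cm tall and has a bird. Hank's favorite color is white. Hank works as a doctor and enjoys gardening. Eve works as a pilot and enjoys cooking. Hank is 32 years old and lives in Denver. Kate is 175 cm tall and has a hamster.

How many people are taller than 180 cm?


Taller than 180: 1

1


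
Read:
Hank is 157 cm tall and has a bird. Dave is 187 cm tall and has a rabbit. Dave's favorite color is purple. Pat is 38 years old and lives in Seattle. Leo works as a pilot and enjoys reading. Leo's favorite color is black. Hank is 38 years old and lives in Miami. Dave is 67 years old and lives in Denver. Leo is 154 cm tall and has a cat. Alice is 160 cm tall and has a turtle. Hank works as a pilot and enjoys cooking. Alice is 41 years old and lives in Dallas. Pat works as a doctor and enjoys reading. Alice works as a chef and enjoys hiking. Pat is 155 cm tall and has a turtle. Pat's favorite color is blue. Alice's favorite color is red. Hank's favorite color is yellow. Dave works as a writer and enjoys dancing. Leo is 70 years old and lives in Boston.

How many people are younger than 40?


Filter: 2

2


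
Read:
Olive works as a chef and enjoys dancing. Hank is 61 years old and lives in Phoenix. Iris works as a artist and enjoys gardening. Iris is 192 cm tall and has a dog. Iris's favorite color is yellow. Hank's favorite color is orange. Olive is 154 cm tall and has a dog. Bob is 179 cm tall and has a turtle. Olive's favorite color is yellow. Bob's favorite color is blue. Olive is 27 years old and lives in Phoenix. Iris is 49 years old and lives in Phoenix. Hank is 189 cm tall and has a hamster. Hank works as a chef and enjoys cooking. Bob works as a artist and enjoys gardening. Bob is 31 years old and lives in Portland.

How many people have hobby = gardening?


Count: 2

2


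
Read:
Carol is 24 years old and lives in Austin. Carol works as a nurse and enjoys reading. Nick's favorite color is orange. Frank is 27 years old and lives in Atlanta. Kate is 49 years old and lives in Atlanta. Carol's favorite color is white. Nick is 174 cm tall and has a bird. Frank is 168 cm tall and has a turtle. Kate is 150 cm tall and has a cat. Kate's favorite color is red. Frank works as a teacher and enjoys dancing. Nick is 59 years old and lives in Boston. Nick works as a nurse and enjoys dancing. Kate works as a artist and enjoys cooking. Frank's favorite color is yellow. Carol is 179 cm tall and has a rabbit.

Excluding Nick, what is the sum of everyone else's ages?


Sum (excluding Nick): 100

100


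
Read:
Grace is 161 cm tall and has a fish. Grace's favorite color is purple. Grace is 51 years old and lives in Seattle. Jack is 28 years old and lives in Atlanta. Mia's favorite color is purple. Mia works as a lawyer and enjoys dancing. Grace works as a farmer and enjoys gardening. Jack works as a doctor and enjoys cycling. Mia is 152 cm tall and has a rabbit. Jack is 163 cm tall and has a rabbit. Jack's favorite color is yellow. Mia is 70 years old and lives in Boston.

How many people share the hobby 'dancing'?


Count: 1

1


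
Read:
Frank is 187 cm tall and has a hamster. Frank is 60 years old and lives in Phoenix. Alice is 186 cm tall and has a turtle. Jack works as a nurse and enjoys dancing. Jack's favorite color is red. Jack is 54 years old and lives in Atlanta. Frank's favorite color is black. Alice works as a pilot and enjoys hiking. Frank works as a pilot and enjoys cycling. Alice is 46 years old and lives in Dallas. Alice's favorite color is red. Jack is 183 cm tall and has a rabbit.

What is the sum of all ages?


60+54+46 = 160

160


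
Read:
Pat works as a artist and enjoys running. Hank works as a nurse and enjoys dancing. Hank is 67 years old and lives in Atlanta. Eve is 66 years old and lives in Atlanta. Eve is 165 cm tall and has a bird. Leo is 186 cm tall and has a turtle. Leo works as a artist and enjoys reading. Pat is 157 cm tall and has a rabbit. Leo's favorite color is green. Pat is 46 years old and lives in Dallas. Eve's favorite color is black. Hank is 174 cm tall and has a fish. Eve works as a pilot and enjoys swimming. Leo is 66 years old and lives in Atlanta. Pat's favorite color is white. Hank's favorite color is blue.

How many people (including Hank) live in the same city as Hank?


Hank lives in Atlanta. Count = 3

3


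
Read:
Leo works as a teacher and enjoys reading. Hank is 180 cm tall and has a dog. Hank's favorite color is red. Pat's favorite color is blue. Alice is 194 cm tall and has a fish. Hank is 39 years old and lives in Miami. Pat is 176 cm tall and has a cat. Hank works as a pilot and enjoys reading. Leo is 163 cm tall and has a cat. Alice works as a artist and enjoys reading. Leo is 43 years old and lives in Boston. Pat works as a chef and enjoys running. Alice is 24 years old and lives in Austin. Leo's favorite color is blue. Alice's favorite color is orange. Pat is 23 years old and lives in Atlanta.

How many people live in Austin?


Count in Austin: 1

1


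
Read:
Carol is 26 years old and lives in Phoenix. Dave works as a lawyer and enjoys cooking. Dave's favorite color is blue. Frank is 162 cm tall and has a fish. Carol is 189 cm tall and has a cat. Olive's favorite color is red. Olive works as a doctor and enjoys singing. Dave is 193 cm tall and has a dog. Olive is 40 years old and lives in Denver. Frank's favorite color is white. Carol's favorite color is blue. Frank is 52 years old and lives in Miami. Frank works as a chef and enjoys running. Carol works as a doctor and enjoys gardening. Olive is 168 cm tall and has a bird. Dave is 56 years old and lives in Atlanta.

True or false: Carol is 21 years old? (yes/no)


Carol is actually 26. no

no


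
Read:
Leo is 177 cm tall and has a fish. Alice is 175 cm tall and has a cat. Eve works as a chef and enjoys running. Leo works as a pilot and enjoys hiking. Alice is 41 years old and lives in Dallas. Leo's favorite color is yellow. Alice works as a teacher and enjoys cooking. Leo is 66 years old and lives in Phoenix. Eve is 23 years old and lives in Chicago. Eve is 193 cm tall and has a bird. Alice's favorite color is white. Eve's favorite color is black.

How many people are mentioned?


People: Eve, Leo, Alice. Count = 3

3


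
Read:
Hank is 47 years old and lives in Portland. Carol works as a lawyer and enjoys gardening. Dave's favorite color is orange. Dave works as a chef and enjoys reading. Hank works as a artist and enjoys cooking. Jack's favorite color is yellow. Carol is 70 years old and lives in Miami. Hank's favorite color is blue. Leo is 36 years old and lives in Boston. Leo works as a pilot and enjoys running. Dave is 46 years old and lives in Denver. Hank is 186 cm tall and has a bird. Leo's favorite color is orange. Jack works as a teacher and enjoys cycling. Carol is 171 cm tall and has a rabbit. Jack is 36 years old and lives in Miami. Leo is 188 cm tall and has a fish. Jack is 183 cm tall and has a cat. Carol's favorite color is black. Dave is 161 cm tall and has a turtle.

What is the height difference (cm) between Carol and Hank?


|171 - 186| = 15

15


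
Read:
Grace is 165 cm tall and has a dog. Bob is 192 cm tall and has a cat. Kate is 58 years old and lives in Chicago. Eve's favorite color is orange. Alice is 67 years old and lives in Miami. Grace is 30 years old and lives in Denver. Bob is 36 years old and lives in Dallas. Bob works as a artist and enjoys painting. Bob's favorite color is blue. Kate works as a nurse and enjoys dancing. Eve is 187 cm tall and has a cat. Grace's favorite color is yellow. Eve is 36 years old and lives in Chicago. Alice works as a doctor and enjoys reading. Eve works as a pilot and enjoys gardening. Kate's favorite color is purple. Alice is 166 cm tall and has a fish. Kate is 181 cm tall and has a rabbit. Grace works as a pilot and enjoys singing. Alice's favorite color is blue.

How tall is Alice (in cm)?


Alice is 166 cm tall

166


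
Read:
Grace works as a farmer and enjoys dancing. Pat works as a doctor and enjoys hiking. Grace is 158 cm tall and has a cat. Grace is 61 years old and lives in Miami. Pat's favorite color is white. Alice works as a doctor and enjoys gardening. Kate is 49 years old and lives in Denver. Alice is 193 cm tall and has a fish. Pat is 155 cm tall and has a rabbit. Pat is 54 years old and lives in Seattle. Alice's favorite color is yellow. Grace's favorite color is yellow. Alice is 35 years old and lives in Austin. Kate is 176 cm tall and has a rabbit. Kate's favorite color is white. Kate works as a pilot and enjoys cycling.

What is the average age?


Sum=199, n=4, avg=49.75

49.75


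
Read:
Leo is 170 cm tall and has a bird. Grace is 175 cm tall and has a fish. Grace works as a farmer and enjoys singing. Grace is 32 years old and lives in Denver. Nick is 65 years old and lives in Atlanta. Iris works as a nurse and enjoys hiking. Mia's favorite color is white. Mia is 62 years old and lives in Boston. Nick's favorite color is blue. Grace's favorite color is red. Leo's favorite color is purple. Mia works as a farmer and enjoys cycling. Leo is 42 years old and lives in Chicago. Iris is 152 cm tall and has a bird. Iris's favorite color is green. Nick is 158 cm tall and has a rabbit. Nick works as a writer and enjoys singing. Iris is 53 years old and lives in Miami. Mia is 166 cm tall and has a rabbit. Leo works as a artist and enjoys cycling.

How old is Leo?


Leo is 42 years old

42


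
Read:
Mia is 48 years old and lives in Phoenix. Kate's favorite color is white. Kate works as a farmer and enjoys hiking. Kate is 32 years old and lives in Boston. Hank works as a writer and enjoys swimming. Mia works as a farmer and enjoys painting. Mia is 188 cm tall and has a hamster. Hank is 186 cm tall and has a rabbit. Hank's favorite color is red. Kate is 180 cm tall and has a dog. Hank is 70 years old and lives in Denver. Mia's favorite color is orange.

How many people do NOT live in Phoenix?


Not in Phoenix: 2

2
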